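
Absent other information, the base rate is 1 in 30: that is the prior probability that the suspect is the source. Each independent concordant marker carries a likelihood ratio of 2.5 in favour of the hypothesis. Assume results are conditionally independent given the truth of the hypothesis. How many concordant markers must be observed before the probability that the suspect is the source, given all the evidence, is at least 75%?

Prior odds = (1/30)/(29/30) = 1/29.
Likelihood ratio per concordant marker = 2.5.
Target odds: 0.75 ÷ 0.25 = 3.
Require 2.5ⁿ ≥ 3 ÷ (1/29) = 87.
2.5⁴ = 39.0625 falls short of 87 but 2.5⁵ = 97.65625 reaches it, so n = 5.

5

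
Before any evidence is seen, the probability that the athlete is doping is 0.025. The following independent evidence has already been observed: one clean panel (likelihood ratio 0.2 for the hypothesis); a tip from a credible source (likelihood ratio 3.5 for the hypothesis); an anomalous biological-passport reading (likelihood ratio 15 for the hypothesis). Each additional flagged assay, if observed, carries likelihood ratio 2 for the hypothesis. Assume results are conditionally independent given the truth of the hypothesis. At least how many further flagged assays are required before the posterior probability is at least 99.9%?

12

Prior odds = 0.025/0.975 = 1/39.
Combined Bayes factor of the evidence already in hand = 0.2 × 3.5 × 15 = 10.5.
Odds after that evidence = (1/39) × 10.5 = 7/26.
Target odds = 0.999/0.001 = 999.
Need 2ⁿ ≥ 999 ÷ (7/26) = 25974/7.
2¹¹ = 2048 falls short of 25974/7 but 2¹² = 4096 reaches it, so n = 12.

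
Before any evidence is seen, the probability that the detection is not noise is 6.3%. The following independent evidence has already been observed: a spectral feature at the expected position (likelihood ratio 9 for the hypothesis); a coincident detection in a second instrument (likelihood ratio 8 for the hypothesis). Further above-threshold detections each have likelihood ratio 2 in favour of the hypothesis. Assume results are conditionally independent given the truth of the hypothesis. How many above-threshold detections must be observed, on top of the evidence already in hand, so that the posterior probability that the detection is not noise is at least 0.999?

8

Prior odds = 0.063/0.937 = 63/937.
Combined Bayes factor of the evidence already in hand = 9 × 8 = 72.
Odds after that evidence = (63/937) × 72 = 4536/937.
Target odds = 0.999/0.001 = 999.
Need 2ⁿ ≥ 999 ÷ (4536/937) = 34669/168.
2⁷ = 128 falls short of 34669/168 but 2⁸ = 256 reaches it, so n = 8.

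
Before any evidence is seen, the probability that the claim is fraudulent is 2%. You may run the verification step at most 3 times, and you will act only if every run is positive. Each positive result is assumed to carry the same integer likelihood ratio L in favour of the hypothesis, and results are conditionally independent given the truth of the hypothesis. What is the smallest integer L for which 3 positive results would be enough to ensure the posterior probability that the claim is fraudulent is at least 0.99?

Prior odds = 0.02/0.98 = 1/49.
Target odds = 0.99/0.01 = 99.
Need L³ ≥ 99 ÷ (1/49) = 4851.
16³ = 4096 < 4851 ≤ 4913 = 17³, so L = 17.

17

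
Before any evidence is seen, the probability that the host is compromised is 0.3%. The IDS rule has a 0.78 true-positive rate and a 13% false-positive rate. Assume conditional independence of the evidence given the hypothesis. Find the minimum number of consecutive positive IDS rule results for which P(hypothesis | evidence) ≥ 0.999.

8

Prior odds: 0.003 ÷ 0.997 = 3/997.
Likelihood ratio of a positive result = 0.78/0.13 = 6.
Target posterior odds = 0.999/0.001 = 999.
Need (3/997) × 6ⁿ ≥ 999, i.e. 6ⁿ ≥ 332001.
6⁷ = 279936 falls short of 332001 but 6⁸ = 1679616 reaches it, so n = 8.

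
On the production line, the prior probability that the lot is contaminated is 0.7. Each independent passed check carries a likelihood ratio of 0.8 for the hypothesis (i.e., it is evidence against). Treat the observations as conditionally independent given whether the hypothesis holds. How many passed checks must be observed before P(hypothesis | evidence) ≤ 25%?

9

Prior odds = 0.7/0.3 = 7/3.
Likelihood ratio per passed check = 0.8.
Target odds: 0.25 ÷ 0.75 = 1/3.
Need (7/3) × 0.8ⁿ ≤ 1/3, i.e. 0.8ⁿ ≤ 1/7.
0.8⁸ = 65536/390625 is still above 1/7 but 0.8⁹ = 262144/1953125 is at or below it, so n = 9.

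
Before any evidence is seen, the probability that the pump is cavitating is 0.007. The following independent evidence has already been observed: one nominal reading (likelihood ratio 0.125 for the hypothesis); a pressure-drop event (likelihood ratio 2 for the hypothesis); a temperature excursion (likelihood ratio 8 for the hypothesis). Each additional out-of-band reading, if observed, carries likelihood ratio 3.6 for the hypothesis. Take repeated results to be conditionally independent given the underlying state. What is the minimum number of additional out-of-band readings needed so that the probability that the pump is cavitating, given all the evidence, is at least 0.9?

6

Prior odds = 0.007/0.993 = 7/993.
Combined Bayes factor of the evidence already in hand = 0.125 × 2 × 8 = 2.
Odds after that evidence = (7/993) × 2 = 14/993.
Target odds = 0.9/0.1 = 9.
Need 3.6ⁿ ≥ 9 ÷ (14/993) = 8937/14.
3.6⁵ = 604.66176 falls short of 8937/14 but 3.6⁶ = 34012224/15625 reaches it, so n = 6.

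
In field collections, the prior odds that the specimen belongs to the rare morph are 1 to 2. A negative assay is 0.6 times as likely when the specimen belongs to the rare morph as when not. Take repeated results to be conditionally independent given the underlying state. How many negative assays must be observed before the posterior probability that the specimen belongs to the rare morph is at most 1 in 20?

5

Prior odds = 0.5.
Likelihood ratio per negative assay = 0.6.
Target odds: 0.05 ÷ 0.95 = 1/19.
Need 0.5 × 0.6ⁿ ≤ 1/19, i.e. 0.6ⁿ ≤ 2/19.
0.6⁴ = 0.1296 is still above 2/19 but 0.6⁵ = 0.07776 is at or below it, so n = 5.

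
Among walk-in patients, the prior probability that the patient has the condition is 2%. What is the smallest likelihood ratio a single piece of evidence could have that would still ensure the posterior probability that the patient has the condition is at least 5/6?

245

Prior odds = 0.02/0.98 = 1/49.
Target odds = (5/6)/(1/6) = 5.
Required Bayes factor = 5 ÷ (1/49) = 245.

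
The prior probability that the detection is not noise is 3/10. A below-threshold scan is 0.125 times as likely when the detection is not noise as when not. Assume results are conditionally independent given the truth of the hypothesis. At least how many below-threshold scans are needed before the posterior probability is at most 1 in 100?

Prior odds: 0.3 ÷ 0.7 = 3/7.
Likelihood ratio per below-threshold scan = 0.125.
Target odds: 0.01 ÷ 0.99 = 1/99.
Need (3/7) × 0.125ⁿ ≤ 1/99, i.e. 0.125ⁿ ≤ 7/297.
0.125¹ = 0.125 is still above 7/297 but 0.125² = 0.015625 is at or below it, so n = 2.

2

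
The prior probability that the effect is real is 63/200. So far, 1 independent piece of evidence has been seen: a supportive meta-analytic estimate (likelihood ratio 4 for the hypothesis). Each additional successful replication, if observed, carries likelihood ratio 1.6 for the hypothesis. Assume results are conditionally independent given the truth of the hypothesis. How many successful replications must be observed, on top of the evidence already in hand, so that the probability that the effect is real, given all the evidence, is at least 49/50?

7

Prior odds = 0.315/0.685 = 63/137.
Bayes factor of the evidence already in hand = 4.
Odds after that evidence = (63/137) × 4 = 252/137.
Target odds = 0.98/0.02 = 49.
Need 1.6ⁿ ≥ 49 ÷ (252/137) = 959/36.
1.6⁶ = 262144/15625 falls short of 959/36 but 1.6⁷ = 2097152/78125 reaches it, so n = 7.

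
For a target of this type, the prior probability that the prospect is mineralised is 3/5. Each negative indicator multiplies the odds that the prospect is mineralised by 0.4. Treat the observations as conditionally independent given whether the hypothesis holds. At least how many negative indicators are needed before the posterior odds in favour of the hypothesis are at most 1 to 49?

Prior odds = 0.6/0.4 = 1.5.
Likelihood ratio per negative indicator = 0.4.
Target odds = 1/49.
Need 1.5 × 0.4ⁿ ≤ 1/49, i.e. 0.4ⁿ ≤ 2/147.
0.4⁴ = 0.0256 is still above 2/147 but 0.4⁵ = 0.01024 is at or below it, so n = 5.

5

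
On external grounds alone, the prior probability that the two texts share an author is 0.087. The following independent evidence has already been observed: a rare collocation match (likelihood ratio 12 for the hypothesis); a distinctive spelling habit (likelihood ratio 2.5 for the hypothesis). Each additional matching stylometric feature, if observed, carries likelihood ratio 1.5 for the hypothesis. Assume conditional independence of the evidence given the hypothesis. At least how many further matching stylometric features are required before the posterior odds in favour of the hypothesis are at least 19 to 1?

5

Prior odds = 0.087/0.913 = 87/913.
Combined Bayes factor of the evidence already in hand = 12 × 2.5 = 30.
Odds after that evidence = (87/913) × 30 = 2610/913.
Target odds = 19.
Need 1.5ⁿ ≥ 19 ÷ (2610/913) = 17347/2610.
1.5⁴ = 5.0625 falls short of 17347/2610 but 1.5⁵ = 7.59375 reaches it, so n = 5.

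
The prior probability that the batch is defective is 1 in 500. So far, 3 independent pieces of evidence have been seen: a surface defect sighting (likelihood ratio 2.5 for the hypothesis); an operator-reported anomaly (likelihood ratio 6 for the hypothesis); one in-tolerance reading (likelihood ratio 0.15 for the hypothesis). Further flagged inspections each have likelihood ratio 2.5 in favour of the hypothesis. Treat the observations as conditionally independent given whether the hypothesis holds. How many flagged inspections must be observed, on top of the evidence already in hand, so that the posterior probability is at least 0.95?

Prior odds = 0.002/0.998 = 1/499.
Combined Bayes factor of the evidence already in hand = 2.5 × 6 × 0.15 = 2.25.
Odds after that evidence = (1/499) × 2.25 = 9/1996.
Target odds = 0.95/0.05 = 19.
Need 2.5ⁿ ≥ 19 ÷ (9/1996) = 37924/9.
2.5⁹ = 1953125/512 falls short of 37924/9 but 2.5¹⁰ = 9765625/1024 reaches it, so n = 10.

10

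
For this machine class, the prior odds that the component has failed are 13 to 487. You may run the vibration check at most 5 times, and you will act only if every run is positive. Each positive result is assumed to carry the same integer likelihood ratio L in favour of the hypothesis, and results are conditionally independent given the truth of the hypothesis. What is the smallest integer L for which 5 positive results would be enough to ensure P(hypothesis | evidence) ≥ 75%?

Prior odds = 13/487.
Target odds = 0.75/0.25 = 3.
Need L⁵ ≥ 3 ÷ (13/487) = 1461/13.
2⁵ = 32 < 1461/13 ≤ 243 = 3⁵, so L = 3.

3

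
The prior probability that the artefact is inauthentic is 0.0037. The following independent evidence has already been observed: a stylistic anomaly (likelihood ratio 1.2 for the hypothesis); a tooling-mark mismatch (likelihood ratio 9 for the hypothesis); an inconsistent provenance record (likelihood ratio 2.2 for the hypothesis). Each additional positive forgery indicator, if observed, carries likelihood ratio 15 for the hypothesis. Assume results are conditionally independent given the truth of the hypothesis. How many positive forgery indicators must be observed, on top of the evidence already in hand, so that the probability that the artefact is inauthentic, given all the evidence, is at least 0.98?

3

Prior odds = 0.0037/0.9963 = 37/9963.
Combined Bayes factor of the evidence already in hand = 1.2 × 9 × 2.2 = 23.76.
Odds after that evidence = (37/9963) × 23.76 = 814/9225.
Target odds = 0.98/0.02 = 49.
Need 15ⁿ ≥ 49 ÷ (814/9225) = 452025/814.
15² = 225 falls short of 452025/814 but 15³ = 3375 reaches it, so n = 3.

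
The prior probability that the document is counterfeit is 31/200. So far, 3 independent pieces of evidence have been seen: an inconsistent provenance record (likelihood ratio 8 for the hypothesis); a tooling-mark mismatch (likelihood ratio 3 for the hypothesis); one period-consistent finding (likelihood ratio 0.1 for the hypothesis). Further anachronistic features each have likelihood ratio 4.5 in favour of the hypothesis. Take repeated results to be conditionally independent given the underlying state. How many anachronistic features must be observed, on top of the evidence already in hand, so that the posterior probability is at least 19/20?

3

Prior odds = 0.155/0.845 = 31/169.
Combined Bayes factor of the evidence already in hand = 8 × 3 × 0.1 = 2.4.
Odds after that evidence = (31/169) × 2.4 = 372/845.
Target odds = 0.95/0.05 = 19.
Need 4.5ⁿ ≥ 19 ÷ (372/845) = 16055/372.
4.5² = 20.25 falls short of 16055/372 but 4.5³ = 91.125 reaches it, so n = 3.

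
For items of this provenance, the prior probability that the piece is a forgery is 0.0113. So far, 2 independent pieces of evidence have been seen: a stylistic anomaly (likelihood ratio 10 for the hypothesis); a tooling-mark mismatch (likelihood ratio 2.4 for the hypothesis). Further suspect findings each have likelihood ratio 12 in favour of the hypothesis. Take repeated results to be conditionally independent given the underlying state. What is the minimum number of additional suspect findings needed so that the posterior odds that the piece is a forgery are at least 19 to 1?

2

Prior odds = 0.0113/0.9887 = 113/9887.
Combined Bayes factor of the evidence already in hand = 10 × 2.4 = 24.
Odds after that evidence = (113/9887) × 24 = 2712/9887.
Target odds = 19.
Need 12ⁿ ≥ 19 ÷ (2712/9887) = 187853/2712.
12¹ = 12 falls short of 187853/2712 but 12² = 144 reaches it, so n = 2.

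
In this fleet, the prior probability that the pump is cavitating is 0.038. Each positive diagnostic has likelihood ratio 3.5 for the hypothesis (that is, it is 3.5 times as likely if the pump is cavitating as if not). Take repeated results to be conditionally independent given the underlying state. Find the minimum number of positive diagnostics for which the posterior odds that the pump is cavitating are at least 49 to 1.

6

Prior odds = 0.038/0.962 = 19/481.
Likelihood ratio per positive diagnostic = 3.5.
Target odds = 49.
Require 3.5ⁿ ≥ 49 ÷ (19/481) = 23569/19.
3.5⁵ = 525.21875 falls short of 23569/19 but 3.5⁶ = 1838.265625 reaches it, so n = 6.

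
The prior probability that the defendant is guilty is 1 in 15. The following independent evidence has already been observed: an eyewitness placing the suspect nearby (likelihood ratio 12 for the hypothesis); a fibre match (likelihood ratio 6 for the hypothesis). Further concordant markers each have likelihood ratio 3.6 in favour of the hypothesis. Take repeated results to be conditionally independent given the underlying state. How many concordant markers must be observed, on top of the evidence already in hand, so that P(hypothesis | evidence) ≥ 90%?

1

Prior odds = (1/15)/(14/15) = 1/14.
Combined Bayes factor of the evidence already in hand = 12 × 6 = 72.
Odds after that evidence = (1/14) × 72 = 36/7.
Target odds = 0.9/0.1 = 9.
Need 3.6ⁿ ≥ 9 ÷ (36/7) = 1.75.
3.6¹ = 3.6, which meets the required 1.75; so n = 1.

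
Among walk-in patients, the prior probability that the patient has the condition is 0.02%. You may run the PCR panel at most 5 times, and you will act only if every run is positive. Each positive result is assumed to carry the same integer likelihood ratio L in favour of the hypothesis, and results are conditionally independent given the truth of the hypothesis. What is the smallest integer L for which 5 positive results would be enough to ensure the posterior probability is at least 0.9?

Prior odds = 0.0002/0.9998 = 1/4999.
Target odds = 0.9/0.1 = 9.
Need L⁵ ≥ 9 ÷ (1/4999) = 44991.
8⁵ = 32768 < 44991 ≤ 59049 = 9⁵, so L = 9.

9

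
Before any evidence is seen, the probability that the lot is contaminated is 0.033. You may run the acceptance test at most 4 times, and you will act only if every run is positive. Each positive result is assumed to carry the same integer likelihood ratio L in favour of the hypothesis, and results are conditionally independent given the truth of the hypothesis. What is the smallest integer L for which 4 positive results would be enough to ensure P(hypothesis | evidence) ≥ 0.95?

5

Prior odds = 0.033/0.967 = 33/967.
Target odds = 0.95/0.05 = 19.
Need L⁴ ≥ 19 ÷ (33/967) = 18373/33.
4⁴ = 256 < 18373/33 ≤ 625 = 5⁴, so L = 5.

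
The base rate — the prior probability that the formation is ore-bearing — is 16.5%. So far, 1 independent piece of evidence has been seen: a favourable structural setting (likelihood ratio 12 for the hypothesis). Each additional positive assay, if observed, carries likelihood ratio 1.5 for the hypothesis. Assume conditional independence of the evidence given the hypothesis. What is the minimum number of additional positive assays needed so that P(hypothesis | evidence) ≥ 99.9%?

Prior odds = 0.165/0.835 = 33/167.
Bayes factor of the evidence already in hand = 12.
Odds after that evidence = (33/167) × 12 = 396/167.
Target odds = 0.999/0.001 = 999.
Need 1.5ⁿ ≥ 999 ÷ (396/167) = 18537/44.
1.5¹⁴ = 4782969/16384 falls short of 18537/44 but 1.5¹⁵ = 14348907/32768 reaches it, so n = 15.

15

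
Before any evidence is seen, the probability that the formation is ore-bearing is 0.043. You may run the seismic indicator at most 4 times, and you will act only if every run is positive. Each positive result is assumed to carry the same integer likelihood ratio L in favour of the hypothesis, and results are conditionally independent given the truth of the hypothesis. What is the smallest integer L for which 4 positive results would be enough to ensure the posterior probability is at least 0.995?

9

Prior odds = 0.043/0.957 = 43/957.
Target odds = 0.995/0.005 = 199.
Need L⁴ ≥ 199 ÷ (43/957) = 190443/43.
8⁴ = 4096 < 190443/43 ≤ 6561 = 9⁴, so L = 9.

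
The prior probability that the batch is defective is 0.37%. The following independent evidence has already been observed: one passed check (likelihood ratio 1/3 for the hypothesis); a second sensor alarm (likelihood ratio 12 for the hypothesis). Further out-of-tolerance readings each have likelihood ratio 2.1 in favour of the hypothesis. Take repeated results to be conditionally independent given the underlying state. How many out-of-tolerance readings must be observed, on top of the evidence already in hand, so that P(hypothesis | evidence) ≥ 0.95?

10

Prior odds = 0.0037/0.9963 = 37/9963.
Combined Bayes factor of the evidence already in hand = (1/3) × 12 = 4.
Odds after that evidence = (37/9963) × 4 = 148/9963.
Target odds = 0.95/0.05 = 19.
Need 2.1ⁿ ≥ 19 ÷ (148/9963) = 189297/148.
2.1⁹ ≈794.28 falls short of 189297/148 but 2.1¹⁰ ≈1667.99 reaches it, so n = 10.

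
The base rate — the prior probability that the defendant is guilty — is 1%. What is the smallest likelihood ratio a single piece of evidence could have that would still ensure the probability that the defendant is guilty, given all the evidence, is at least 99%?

9801

Prior odds = 0.01/0.99 = 1/99.
Target odds = 0.99/0.01 = 99.
Required Bayes factor = 99 ÷ (1/99) = 9801.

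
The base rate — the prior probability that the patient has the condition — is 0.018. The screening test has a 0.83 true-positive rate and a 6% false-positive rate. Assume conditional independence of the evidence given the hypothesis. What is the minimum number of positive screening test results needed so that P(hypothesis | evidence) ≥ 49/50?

4

Prior odds = 0.018/0.982 = 9/491.
Likelihood ratio of a positive result = 0.83/0.06 = 83/6.
Target posterior odds = 0.98/0.02 = 49.
Need (9/491) × (83/6)ⁿ ≥ 49, i.e. (83/6)ⁿ ≥ 24059/9.
(83/6)³ = 571787/216 falls short of 24059/9 but (83/6)⁴ = 47458321/1296 reaches it, so n = 4.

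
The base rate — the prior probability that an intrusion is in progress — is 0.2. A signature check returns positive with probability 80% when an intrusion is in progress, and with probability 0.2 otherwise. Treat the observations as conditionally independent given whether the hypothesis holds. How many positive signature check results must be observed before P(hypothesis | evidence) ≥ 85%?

3

Prior odds: 0.2 ÷ 0.8 = 0.25.
Likelihood ratio of a positive result = 0.8/0.2 = 4.
Target odds: 0.85 ÷ 0.15 = 17/3.
Need 0.25 × 4ⁿ ≥ 17/3, i.e. 4ⁿ ≥ 68/3.
4² = 16 falls short of 68/3 but 4³ = 64 reaches it, so n = 3.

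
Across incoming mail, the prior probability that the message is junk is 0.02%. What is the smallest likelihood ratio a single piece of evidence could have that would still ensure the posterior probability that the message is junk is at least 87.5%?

Prior odds = 0.0002/0.9998 = 1/4999.
Target odds = 0.875/0.125 = 7.
Required Bayes factor = 7 ÷ (1/4999) = 34993.

34993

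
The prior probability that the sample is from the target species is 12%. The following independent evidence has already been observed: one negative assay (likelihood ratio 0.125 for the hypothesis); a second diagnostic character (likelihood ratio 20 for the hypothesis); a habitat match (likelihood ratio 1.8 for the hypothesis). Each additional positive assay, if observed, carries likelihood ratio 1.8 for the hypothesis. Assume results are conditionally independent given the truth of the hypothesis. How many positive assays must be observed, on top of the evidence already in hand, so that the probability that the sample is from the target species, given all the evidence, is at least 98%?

Prior odds = 0.12/0.88 = 3/22.
Combined Bayes factor of the evidence already in hand = 0.125 × 20 × 1.8 = 4.5.
Odds after that evidence = (3/22) × 4.5 = 27/44.
Target odds = 0.98/0.02 = 49.
Need 1.8ⁿ ≥ 49 ÷ (27/44) = 2156/27.
1.8⁷ = 4782969/78125 falls short of 2156/27 but 1.8⁸ = 43046721/390625 reaches it, so n = 8.

8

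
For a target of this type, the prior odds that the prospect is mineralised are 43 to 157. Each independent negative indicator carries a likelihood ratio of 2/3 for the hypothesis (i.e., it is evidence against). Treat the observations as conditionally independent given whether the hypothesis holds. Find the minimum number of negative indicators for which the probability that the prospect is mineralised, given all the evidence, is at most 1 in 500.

Prior odds = 43/157.
Likelihood ratio per negative indicator = 2/3.
Target posterior odds = 0.002/0.998 = 1/499.
Need (43/157) × (2/3)ⁿ ≤ 1/499, i.e. (2/3)ⁿ ≤ 157/21457.
(2/3)¹² = 4096/531441 is still above 157/21457 but (2/3)¹³ = 8192/1594323 is at or below it, so n = 13.

13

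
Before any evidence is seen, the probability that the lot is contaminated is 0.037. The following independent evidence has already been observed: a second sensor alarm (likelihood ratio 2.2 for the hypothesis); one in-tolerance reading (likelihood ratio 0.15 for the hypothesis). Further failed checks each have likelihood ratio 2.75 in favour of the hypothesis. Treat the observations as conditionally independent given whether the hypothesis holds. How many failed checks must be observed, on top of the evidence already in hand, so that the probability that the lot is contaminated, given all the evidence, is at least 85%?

7

Prior odds = 0.037/0.963 = 37/963.
Combined Bayes factor of the evidence already in hand = 2.2 × 0.15 = 0.33.
Odds after that evidence = (37/963) × 0.33 = 407/32100.
Target odds = 0.85/0.15 = 17/3.
Need 2.75ⁿ ≥ 17/3 ÷ (407/32100) = 181900/407.
2.75⁶ = 1771561/4096 falls short of 181900/407 but 2.75⁷ = 19487171/16384 reaches it, so n = 7.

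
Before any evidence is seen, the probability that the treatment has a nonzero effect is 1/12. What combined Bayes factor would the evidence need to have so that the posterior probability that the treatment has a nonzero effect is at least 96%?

264

Prior odds = (1/12)/(11/12) = 1/11.
Target odds = 0.96/0.04 = 24.
Required Bayes factor = 24 ÷ (1/11) = 264.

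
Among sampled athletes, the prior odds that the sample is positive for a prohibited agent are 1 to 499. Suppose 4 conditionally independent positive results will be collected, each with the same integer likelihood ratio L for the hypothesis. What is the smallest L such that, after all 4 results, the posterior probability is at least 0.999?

27

Prior odds = 1/499.
Target odds = 0.999/0.001 = 999.
Need L⁴ ≥ 999 ÷ (1/499) = 498501.
26⁴ = 456976 < 498501 ≤ 531441 = 27⁴, so L = 27.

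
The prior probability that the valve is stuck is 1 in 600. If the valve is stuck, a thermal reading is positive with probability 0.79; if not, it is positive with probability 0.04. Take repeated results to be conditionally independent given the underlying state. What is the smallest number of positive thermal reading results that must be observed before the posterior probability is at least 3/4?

Prior odds: (1/600) ÷ (599/600) = 1/599.
Likelihood ratio of a positive = 0.79/0.04 = 19.75.
Target odds: 0.75 ÷ 0.25 = 3.
Require 19.75ⁿ ≥ 3 ÷ (1/599) = 1797.
19.75² = 390.0625 falls short of 1797 but 19.75³ = 7703.734375 reaches it, so n = 3.

3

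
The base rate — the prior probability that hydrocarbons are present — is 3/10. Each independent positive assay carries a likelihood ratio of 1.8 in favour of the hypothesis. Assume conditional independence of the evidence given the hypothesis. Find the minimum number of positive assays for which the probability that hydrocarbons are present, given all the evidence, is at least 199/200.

Prior odds = 0.3/0.7 = 3/7.
Likelihood ratio per positive assay = 1.8.
Target odds: 0.995 ÷ 0.005 = 199.
Require 1.8ⁿ ≥ 199 ÷ (3/7) = 1393/3.
1.8¹⁰ ≈357.047 falls short of 1393/3 but 1.8¹¹ ≈642.684 reaches it, so n = 11.

11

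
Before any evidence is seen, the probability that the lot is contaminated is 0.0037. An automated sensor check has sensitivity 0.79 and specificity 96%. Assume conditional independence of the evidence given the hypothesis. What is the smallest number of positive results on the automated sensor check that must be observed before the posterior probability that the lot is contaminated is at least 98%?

Prior odds: 0.0037 ÷ 0.9963 = 37/9963.
False-positive rate = 1 − 0.96 = 0.04; likelihood ratio of a positive = 0.79/0.04 = 19.75.
Target posterior odds = 0.98/0.02 = 49.
Need (37/9963) × 19.75ⁿ ≥ 49, i.e. 19.75ⁿ ≥ 488187/37.
19.75³ = 7703.734375 falls short of 488187/37 but 19.75⁴ = 38950081/256 reaches it, so n = 4.

4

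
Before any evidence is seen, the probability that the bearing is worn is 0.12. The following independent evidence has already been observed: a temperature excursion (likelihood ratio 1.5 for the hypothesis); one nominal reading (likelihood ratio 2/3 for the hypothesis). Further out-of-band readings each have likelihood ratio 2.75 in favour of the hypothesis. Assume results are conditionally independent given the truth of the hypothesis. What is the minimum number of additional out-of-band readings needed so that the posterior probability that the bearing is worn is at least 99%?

7

Prior odds = 0.12/0.88 = 3/22.
Combined Bayes factor of the evidence already in hand = 1.5 × (2/3) = 1.
Odds after that evidence = (3/22) × 1 = 3/22.
Target odds = 0.99/0.01 = 99.
Need 2.75ⁿ ≥ 99 ÷ (3/22) = 726.
2.75⁶ = 1771561/4096 falls short of 726 but 2.75⁷ = 19487171/16384 reaches it, so n = 7.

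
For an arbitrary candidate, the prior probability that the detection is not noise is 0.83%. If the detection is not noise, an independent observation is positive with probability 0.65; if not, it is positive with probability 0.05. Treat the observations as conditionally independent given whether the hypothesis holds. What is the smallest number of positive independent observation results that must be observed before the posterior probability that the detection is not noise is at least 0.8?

3

Prior odds: 0.0083 ÷ 0.9917 = 83/9917.
Likelihood ratio of a positive = 0.65/0.05 = 13.
Target posterior odds = 0.8/0.2 = 4.
Need (83/9917) × 13ⁿ ≥ 4, i.e. 13ⁿ ≥ 39668/83.
13² = 169 falls short of 39668/83 but 13³ = 2197 reaches it, so n = 3.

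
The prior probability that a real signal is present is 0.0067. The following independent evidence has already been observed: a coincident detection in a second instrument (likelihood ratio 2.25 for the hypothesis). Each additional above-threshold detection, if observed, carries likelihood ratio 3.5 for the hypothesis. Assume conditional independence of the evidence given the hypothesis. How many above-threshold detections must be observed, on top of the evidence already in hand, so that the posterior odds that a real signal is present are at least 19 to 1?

6

Prior odds = 0.0067/0.9933 = 67/9933.
Bayes factor of the evidence already in hand = 2.25.
Odds after that evidence = (67/9933) × 2.25 = 201/13244.
Target odds = 19.
Need 3.5ⁿ ≥ 19 ÷ (201/13244) = 251636/201.
3.5⁵ = 525.21875 falls short of 251636/201 but 3.5⁶ = 1838.265625 reaches it, so n = 6.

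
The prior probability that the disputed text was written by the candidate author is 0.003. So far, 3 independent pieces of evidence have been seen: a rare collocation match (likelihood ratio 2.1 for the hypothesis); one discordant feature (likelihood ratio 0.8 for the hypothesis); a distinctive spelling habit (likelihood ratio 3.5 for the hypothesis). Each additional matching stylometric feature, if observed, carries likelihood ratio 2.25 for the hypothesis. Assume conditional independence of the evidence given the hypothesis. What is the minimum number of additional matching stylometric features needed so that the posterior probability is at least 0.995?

12

Prior odds = 0.003/0.997 = 3/997.
Combined Bayes factor of the evidence already in hand = 2.1 × 0.8 × 3.5 = 5.88.
Odds after that evidence = (3/997) × 5.88 = 441/24925.
Target odds = 0.995/0.005 = 199.
Need 2.25ⁿ ≥ 199 ÷ (441/24925) = 4960075/441.
2.25¹¹ ≈7481.83 falls short of 4960075/441 but 2.25¹² ≈16834.1 reaches it, so n = 12.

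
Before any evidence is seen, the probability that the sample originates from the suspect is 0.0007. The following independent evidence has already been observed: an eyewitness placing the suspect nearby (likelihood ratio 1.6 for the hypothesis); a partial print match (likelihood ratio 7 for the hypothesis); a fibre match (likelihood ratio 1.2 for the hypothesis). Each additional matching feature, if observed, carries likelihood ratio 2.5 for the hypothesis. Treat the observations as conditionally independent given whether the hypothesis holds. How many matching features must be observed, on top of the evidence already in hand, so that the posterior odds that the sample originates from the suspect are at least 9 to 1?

8

Prior odds = 0.0007/0.9993 = 7/9993.
Combined Bayes factor of the evidence already in hand = 1.6 × 7 × 1.2 = 13.44.
Odds after that evidence = (7/9993) × 13.44 = 784/83275.
Target odds = 9.
Need 2.5ⁿ ≥ 9 ÷ (784/83275) = 749475/784.
2.5⁷ = 610.3515625 falls short of 749475/784 but 2.5⁸ = 390625/256 reaches it, so n = 8.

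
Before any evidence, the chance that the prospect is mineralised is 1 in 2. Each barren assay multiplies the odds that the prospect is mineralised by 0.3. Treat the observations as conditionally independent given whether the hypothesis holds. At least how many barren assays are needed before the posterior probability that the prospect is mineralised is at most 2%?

4

Prior odds = 0.5/0.5 = 1.
Likelihood ratio per barren assay = 0.3.
Target odds: 0.02 ÷ 0.98 = 1/49.
Need 1 × 0.3ⁿ ≤ 1/49, i.e. 0.3ⁿ ≤ 1/49.
0.3³ = 0.027 is still above 1/49 but 0.3⁴ = 0.0081 is at or below it, so n = 4.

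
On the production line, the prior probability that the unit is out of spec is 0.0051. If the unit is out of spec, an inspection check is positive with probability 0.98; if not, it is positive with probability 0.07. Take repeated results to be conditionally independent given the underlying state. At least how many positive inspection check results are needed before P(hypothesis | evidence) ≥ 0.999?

5

Prior odds: 0.0051 ÷ 0.9949 = 51/9949.
Likelihood ratio of a positive = 0.98/0.07 = 14.
Target odds: 0.999 ÷ 0.001 = 999.
Need (51/9949) × 14ⁿ ≥ 999, i.e. 14ⁿ ≥ 3313017/17.
14⁴ = 38416 falls short of 3313017/17 but 14⁵ = 537824 reaches it, so n = 5.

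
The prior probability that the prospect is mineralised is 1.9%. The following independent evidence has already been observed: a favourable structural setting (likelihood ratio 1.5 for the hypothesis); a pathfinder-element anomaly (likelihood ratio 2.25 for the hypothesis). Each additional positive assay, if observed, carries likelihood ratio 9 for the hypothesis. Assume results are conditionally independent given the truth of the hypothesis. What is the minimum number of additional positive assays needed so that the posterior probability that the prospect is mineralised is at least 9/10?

Prior odds = 0.019/0.981 = 19/981.
Combined Bayes factor of the evidence already in hand = 1.5 × 2.25 = 3.375.
Odds after that evidence = (19/981) × 3.375 = 57/872.
Target odds = 0.9/0.1 = 9.
Need 9ⁿ ≥ 9 ÷ (57/872) = 2616/19.
9² = 81 falls short of 2616/19 but 9³ = 729 reaches it, so n = 3.

3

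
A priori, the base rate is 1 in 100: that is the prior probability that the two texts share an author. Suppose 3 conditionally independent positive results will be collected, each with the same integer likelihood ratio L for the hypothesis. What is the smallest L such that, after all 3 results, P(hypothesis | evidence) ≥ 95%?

13

Prior odds = 0.01/0.99 = 1/99.
Target odds = 0.95/0.05 = 19.
Need L³ ≥ 19 ÷ (1/99) = 1881.
12³ = 1728 < 1881 ≤ 2197 = 13³, so L = 13.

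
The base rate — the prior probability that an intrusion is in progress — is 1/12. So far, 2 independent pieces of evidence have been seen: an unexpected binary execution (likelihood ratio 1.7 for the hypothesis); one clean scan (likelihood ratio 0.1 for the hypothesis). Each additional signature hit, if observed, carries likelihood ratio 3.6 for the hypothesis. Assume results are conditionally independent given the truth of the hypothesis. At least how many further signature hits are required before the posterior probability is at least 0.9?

Prior odds = (1/12)/(11/12) = 1/11.
Combined Bayes factor of the evidence already in hand = 1.7 × 0.1 = 0.17.
Odds after that evidence = (1/11) × 0.17 = 17/1100.
Target odds = 0.9/0.1 = 9.
Need 3.6ⁿ ≥ 9 ÷ (17/1100) = 9900/17.
3.6⁴ = 167.9616 falls short of 9900/17 but 3.6⁵ = 604.66176 reaches it, so n = 5.

5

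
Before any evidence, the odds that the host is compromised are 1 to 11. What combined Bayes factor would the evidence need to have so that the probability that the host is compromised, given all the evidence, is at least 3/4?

33

Prior odds = 1/11.
Target odds = 0.75/0.25 = 3.
Required Bayes factor = 3 ÷ (1/11) = 33.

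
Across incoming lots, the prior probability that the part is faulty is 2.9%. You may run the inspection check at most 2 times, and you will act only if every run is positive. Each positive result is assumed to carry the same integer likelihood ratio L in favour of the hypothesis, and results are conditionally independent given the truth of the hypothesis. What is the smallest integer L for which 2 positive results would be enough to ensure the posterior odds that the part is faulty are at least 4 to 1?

12

Prior odds = 0.029/0.971 = 29/971.
Target odds = 4.
Need L² ≥ 4 ÷ (29/971) = 3884/29.
11² = 121 < 3884/29 ≤ 144 = 12², so L = 12.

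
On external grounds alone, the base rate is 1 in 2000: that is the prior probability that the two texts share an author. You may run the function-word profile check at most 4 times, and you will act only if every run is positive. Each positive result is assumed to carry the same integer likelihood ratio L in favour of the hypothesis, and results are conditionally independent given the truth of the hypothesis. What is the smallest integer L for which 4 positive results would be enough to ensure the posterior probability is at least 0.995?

Prior odds = 0.0005/0.9995 = 1/1999.
Target odds = 0.995/0.005 = 199.
Need L⁴ ≥ 199 ÷ (1/1999) = 397801.
25⁴ = 390625 < 397801 ≤ 456976 = 26⁴, so L = 26.

26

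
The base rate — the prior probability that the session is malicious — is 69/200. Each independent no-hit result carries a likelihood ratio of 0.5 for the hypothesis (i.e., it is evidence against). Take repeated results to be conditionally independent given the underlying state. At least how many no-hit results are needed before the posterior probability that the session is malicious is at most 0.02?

Prior odds: 0.345 ÷ 0.655 = 69/131.
Likelihood ratio per no-hit result = 0.5.
Target odds: 0.02 ÷ 0.98 = 1/49.
Require 0.5ⁿ ≤ 1/49 ÷ (69/131) = 131/3381.
0.5⁴ = 0.0625 is still above 131/3381 but 0.5⁵ = 0.03125 is at or below it, so n = 5.

5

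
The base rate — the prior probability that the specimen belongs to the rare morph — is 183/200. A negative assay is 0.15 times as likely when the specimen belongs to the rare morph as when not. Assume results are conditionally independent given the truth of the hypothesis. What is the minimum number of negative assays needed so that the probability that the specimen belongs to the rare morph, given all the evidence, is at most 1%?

Prior odds = 0.915/0.085 = 183/17.
Likelihood ratio per negative assay = 0.15.
Target posterior odds = 0.01/0.99 = 1/99.
Need (183/17) × 0.15ⁿ ≤ 1/99, i.e. 0.15ⁿ ≤ 17/18117.
0.15³ = 0.003375 is still above 17/18117 but 0.15⁴ = 81/160000 is at or below it, so n = 4.

4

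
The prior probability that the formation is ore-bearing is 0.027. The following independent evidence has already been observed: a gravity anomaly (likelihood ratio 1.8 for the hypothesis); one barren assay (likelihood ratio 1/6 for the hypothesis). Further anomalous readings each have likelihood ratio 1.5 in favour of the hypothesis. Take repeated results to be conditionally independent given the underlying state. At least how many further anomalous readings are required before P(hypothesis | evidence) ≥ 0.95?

20

Prior odds = 0.027/0.973 = 27/973.
Combined Bayes factor of the evidence already in hand = 1.8 × (1/6) = 0.3.
Odds after that evidence = (27/973) × 0.3 = 81/9730.
Target odds = 0.95/0.05 = 19.
Need 1.5ⁿ ≥ 19 ÷ (81/9730) = 184870/81.
1.5¹⁹ ≈2216.84 falls short of 184870/81 but 1.5²⁰ ≈3325.26 reaches it, so n = 20.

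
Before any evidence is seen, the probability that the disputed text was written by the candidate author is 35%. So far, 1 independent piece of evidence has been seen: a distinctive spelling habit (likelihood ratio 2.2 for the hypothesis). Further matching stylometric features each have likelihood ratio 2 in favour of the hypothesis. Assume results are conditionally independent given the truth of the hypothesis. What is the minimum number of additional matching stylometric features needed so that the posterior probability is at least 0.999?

Prior odds = 0.35/0.65 = 7/13.
Bayes factor of the evidence already in hand = 2.2.
Odds after that evidence = (7/13) × 2.2 = 77/65.
Target odds = 0.999/0.001 = 999.
Need 2ⁿ ≥ 999 ÷ (77/65) = 64935/77.
2⁹ = 512 falls short of 64935/77 but 2¹⁰ = 1024 reaches it, so n = 10.

10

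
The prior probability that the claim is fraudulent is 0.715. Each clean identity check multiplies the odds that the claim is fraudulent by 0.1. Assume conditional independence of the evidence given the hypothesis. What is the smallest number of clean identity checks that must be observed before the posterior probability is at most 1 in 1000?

Prior odds: 0.715 ÷ 0.285 = 143/57.
Likelihood ratio per clean identity check = 0.1.
Target odds: 0.001 ÷ 0.999 = 1/999.
Need (143/57) × 0.1ⁿ ≤ 1/999, i.e. 0.1ⁿ ≤ 19/47619.
0.1³ = 0.001 is still above 19/47619 but 0.1⁴ = 0.0001 is at or below it, so n = 4.

4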